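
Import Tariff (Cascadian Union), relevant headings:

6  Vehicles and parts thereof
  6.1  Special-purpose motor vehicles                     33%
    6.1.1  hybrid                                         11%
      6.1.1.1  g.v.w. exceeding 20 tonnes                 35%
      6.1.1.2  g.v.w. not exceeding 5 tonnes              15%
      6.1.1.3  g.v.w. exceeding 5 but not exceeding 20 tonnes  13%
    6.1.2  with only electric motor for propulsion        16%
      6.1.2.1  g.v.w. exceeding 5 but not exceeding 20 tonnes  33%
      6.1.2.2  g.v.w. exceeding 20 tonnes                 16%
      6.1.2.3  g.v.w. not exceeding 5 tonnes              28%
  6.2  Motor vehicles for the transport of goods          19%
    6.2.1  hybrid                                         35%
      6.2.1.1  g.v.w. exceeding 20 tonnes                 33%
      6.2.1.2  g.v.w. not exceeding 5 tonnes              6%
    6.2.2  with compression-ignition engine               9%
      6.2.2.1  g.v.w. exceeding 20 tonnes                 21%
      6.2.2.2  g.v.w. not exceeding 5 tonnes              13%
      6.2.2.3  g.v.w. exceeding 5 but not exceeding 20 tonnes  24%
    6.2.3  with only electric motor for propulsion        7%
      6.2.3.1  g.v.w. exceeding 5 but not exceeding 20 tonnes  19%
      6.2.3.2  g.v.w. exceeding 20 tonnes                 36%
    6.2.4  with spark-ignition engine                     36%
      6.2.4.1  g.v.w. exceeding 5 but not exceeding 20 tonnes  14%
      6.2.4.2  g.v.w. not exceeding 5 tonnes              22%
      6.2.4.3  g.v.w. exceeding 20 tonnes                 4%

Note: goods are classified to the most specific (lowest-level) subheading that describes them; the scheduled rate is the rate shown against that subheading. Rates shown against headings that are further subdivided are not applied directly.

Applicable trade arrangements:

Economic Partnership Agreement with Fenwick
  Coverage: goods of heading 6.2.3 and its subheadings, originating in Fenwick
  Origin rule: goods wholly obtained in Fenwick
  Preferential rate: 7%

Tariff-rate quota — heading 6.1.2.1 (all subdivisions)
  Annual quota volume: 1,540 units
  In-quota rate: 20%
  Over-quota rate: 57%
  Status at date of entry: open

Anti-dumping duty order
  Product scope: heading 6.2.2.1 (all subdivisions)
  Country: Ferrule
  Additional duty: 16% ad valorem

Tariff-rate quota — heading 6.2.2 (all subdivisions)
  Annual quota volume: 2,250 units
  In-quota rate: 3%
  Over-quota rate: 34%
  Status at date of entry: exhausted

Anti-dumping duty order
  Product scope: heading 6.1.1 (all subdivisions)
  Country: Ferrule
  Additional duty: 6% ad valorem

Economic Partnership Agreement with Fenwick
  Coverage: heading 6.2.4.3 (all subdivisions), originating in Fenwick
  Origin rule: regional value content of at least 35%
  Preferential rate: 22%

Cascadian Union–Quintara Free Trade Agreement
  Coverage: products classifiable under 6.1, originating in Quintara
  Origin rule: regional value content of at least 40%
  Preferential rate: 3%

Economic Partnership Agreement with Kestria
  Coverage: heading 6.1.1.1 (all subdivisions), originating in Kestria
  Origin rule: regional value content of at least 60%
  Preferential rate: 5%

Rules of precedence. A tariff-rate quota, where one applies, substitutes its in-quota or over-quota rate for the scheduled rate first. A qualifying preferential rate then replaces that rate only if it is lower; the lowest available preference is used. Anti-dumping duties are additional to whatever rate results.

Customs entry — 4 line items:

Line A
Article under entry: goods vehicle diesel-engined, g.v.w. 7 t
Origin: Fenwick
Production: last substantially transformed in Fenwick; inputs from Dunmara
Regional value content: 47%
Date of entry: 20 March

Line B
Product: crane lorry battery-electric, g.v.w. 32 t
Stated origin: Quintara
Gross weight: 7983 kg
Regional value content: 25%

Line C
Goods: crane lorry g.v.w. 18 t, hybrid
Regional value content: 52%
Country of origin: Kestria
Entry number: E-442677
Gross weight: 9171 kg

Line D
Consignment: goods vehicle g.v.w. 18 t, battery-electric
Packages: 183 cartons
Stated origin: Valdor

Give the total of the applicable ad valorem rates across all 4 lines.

Line A: goods vehicle → 6.2; diesel-engined → 6.2.2; g.v.w. 7 t → 6.2.2.3. Scheduled 24%. quota on 6.2.2 exhausted → over-quota 34%; Fenwick agreement on 6.2.3: 6.2.2.3 not covered; Fenwick agreement on 6.2.4.3: 6.2.2.3 not covered. → 34%.
Line B: crane lorry → 6.1; battery-electric → 6.1.2; g.v.w. 32 t → 6.1.2.2. Scheduled 16%. Quintara agreement on 6.1: RVC < 40%. → 16%.
Line C: crane lorry → 6.1; hybrid → 6.1.1; g.v.w. 18 t → 6.1.1.3. Scheduled 13%. Kestria agreement on 6.1.1.1: 6.1.1.3 not covered. → 13%.
Line D: goods vehicle → 6.2; battery-electric → 6.2.3; g.v.w. 18 t → 6.2.3.1. Scheduled 19%. No special measure applies. → 19%.
Sum: 34% + 16% + 13% + 19% = 82%.

82%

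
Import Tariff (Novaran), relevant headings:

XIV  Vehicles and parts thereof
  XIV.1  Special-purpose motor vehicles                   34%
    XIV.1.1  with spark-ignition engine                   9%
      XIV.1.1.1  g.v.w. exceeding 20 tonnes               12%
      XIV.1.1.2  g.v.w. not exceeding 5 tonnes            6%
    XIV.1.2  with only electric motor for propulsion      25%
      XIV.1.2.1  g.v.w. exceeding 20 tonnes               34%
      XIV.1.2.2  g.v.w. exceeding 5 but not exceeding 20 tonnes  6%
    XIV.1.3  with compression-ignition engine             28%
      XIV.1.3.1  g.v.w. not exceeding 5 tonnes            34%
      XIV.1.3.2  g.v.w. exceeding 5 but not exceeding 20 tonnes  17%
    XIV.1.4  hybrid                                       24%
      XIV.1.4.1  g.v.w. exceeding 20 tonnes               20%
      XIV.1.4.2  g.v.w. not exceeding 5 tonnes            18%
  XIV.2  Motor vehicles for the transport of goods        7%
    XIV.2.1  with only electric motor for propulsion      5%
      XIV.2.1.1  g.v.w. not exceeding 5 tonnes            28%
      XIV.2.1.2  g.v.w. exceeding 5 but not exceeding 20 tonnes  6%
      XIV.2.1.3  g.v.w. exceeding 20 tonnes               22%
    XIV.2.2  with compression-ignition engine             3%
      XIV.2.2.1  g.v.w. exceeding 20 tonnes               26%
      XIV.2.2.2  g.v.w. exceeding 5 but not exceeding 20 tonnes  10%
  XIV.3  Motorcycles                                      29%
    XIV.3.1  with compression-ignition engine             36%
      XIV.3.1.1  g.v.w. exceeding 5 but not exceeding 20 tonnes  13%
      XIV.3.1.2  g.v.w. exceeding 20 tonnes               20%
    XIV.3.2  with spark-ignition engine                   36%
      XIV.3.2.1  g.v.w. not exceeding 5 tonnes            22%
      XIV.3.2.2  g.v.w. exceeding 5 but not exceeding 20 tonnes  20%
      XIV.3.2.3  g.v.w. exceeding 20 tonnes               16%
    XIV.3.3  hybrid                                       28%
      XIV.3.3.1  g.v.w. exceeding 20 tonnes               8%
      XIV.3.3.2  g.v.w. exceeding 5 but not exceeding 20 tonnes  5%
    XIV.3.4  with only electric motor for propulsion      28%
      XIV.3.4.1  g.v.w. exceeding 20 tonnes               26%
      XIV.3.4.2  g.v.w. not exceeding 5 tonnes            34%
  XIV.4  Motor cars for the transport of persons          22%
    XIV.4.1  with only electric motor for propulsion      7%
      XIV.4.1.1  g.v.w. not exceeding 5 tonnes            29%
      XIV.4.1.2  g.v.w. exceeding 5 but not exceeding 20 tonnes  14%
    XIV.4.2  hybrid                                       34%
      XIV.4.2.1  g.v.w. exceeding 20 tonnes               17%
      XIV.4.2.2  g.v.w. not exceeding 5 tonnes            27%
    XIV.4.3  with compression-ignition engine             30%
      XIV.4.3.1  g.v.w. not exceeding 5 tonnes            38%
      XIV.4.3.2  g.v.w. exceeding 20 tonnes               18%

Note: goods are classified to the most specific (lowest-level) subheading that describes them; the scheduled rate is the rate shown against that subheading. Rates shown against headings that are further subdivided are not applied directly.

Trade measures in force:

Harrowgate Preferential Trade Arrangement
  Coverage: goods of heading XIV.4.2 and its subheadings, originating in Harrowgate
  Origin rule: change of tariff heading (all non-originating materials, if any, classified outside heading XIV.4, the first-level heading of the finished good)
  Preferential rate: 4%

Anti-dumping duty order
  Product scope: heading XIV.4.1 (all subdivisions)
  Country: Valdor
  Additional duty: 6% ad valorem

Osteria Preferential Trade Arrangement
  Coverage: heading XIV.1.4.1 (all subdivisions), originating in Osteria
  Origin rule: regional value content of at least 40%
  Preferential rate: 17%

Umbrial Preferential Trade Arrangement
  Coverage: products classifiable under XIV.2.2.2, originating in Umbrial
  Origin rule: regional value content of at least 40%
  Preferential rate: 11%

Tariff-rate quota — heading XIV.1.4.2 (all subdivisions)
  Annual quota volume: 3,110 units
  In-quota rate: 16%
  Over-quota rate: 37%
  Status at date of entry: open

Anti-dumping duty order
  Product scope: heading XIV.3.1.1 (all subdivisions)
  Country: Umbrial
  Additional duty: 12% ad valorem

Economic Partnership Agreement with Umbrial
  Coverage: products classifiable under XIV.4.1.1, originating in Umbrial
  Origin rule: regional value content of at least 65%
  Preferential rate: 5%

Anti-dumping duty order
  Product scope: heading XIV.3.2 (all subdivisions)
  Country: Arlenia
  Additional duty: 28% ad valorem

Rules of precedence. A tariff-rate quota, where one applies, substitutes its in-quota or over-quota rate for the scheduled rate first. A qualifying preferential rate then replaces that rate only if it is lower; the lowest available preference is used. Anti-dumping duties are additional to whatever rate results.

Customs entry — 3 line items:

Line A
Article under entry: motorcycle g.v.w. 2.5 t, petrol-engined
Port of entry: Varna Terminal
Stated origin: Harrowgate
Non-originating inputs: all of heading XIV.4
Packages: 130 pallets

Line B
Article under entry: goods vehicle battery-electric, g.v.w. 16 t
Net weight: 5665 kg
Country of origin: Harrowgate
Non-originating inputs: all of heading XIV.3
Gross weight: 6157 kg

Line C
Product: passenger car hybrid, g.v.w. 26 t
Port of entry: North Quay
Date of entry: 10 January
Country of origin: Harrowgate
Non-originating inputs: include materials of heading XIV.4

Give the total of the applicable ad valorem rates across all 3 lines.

Line A: motorcycle → XIV.3; petrol-engined → XIV.3.2; g.v.w. 2.5 t → XIV.3.2.1. Scheduled 22%. Harrowgate agreement on XIV.4.2: XIV.3.2.1 not covered. → 22%.
Line B: goods vehicle → XIV.2; battery-electric → XIV.2.1; g.v.w. 16 t → XIV.2.1.2. Scheduled 6%. Harrowgate agreement on XIV.4.2: XIV.2.1.2 not covered. → 6%.
Line C: passenger car → XIV.4; hybrid → XIV.4.2; g.v.w. 26 t → XIV.4.2.1. Scheduled 17%. Harrowgate agreement on XIV.4.2: CTH not met. → 17%.
Sum: 22% + 6% + 17% = 45%.

45%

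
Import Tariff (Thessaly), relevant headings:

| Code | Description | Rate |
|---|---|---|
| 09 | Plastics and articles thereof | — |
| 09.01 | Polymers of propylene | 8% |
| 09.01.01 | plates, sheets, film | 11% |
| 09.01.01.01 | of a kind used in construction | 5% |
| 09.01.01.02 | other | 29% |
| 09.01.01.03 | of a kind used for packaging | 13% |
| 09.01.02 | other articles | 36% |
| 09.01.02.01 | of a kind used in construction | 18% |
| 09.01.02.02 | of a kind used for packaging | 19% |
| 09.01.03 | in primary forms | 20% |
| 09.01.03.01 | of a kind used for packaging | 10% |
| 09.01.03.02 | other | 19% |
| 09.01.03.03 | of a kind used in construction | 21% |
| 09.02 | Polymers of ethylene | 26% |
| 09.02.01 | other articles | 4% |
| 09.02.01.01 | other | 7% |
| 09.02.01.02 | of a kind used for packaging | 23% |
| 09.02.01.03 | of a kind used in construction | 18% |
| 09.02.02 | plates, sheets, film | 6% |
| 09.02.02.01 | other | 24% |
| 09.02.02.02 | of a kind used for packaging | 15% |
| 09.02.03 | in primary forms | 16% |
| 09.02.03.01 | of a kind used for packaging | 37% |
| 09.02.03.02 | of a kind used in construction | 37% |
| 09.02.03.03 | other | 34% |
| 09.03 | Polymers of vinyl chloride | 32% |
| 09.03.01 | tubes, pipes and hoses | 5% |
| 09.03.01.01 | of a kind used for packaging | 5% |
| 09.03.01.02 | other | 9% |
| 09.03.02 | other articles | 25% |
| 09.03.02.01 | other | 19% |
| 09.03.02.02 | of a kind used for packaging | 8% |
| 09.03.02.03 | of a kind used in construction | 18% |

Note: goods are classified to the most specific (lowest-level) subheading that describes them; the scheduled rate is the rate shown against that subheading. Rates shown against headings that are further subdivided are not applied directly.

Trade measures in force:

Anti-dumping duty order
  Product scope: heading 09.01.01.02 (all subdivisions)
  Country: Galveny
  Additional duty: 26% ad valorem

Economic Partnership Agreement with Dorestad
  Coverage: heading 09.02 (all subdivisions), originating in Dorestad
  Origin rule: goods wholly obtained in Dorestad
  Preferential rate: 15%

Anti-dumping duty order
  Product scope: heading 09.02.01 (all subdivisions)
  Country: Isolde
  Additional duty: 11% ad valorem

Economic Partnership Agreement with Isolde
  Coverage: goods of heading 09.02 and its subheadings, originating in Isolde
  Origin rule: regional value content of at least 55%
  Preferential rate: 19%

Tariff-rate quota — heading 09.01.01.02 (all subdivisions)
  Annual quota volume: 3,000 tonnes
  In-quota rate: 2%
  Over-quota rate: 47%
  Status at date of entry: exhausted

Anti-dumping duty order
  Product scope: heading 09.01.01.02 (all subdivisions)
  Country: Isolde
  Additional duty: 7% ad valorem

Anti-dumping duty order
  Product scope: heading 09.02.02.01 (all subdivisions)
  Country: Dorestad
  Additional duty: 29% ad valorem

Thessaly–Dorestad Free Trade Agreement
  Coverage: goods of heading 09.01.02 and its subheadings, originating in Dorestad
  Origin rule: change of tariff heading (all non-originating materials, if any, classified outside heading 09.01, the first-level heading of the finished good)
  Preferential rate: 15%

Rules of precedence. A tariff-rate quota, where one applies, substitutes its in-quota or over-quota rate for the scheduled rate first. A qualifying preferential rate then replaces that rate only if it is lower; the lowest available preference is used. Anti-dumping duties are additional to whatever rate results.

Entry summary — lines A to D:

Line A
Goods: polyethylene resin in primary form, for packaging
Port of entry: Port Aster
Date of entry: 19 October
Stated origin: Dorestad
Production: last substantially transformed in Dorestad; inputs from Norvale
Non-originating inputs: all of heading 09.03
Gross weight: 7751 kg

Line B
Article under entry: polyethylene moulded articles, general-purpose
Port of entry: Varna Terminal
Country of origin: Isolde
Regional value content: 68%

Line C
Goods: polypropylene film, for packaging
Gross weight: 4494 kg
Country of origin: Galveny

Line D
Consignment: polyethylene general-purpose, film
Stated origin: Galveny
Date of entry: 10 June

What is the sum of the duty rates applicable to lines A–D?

Line A: polyethylene → 09.02; resin in primary form → 09.02.03; for packaging → 09.02.03.01. Scheduled 37%. Dorestad agreement on 09.02: not wholly obtained; Dorestad agreement on 09.01.02: 09.02.03.01 not covered. → 37%.
Line B: polyethylene → 09.02; moulded articles → 09.02.01; general-purpose → 09.02.01.01. Scheduled 7%. Isolde agreement on 09.02: RVC ≥ 55% → 19% available; preference 19% not lower than 7% → no reduction; anti-dumping (Isolde, 09.02.01): +11%; total 7% + 11% = 18%. → 18%.
Line C: polypropylene → 09.01; film → 09.01.01; for packaging → 09.01.01.03. Scheduled 13%. No special measure applies. → 13%.
Line D: polyethylene → 09.02; film → 09.02.02; general-purpose → 09.02.02.01. Scheduled 24%. No special measure applies. → 24%.
Sum: 37% + 18% + 13% + 24% = 92%.

92%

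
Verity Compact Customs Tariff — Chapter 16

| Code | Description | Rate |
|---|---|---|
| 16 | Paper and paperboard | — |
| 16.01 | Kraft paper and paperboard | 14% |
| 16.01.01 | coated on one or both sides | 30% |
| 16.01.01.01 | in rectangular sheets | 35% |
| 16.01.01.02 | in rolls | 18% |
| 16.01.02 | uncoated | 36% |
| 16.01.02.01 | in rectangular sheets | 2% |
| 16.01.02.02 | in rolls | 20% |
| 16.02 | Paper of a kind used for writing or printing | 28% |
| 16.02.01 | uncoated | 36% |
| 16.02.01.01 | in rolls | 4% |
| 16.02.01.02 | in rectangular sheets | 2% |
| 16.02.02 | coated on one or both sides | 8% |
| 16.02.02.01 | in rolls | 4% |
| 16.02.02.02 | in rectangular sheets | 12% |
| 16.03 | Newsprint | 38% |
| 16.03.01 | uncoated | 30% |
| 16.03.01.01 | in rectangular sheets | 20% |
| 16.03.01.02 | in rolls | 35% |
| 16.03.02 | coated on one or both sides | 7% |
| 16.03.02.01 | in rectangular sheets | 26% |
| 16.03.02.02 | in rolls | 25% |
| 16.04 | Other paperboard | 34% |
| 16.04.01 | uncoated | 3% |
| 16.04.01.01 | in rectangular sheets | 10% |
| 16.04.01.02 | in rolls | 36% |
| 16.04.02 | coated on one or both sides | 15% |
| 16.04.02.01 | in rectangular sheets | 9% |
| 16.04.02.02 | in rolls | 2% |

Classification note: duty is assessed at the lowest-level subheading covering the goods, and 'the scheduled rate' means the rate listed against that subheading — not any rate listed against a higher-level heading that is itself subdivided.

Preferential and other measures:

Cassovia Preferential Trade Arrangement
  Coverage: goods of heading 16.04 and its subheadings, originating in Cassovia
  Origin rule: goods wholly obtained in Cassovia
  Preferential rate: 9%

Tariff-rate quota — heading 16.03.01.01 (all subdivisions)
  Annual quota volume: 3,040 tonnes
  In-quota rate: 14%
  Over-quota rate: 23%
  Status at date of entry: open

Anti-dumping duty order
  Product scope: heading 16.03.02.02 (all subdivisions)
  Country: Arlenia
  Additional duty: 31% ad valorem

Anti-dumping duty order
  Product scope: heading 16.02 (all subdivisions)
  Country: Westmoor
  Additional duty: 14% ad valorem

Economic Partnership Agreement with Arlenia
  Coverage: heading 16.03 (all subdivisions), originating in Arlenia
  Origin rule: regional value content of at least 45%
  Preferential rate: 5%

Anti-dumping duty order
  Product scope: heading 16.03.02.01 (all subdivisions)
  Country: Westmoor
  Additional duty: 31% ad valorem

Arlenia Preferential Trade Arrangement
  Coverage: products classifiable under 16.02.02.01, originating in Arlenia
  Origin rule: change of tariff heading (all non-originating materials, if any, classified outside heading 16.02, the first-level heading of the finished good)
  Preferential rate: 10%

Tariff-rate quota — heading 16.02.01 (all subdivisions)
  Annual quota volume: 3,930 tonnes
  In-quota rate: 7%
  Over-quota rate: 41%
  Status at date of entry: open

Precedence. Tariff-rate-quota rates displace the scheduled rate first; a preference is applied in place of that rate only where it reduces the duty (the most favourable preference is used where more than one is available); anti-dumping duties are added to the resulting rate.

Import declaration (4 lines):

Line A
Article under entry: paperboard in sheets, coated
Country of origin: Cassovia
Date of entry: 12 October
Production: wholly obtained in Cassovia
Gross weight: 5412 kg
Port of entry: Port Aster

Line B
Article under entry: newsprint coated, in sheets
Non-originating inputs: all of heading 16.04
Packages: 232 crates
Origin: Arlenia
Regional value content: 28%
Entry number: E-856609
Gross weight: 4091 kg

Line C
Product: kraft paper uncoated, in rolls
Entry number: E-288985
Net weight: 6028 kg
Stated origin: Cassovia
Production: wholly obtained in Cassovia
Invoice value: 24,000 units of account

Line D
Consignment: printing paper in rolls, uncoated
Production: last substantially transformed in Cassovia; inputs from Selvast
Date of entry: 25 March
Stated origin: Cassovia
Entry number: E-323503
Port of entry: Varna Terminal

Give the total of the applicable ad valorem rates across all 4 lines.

Line A: paperboard → 16.04; coated → 16.04.02; in sheets → 16.04.02.01. Scheduled 9%. Cassovia agreement on 16.04: wholly obtained → 9% available; preference 9% not lower than 9% → no reduction. → 9%.
Line B: newsprint → 16.03; coated → 16.03.02; in sheets → 16.03.02.01. Scheduled 26%. Arlenia agreement on 16.03: RVC < 45%; Arlenia agreement on 16.02.02.01: 16.03.02.01 not covered. → 26%.
Line C: kraft paper → 16.01; uncoated → 16.01.02; in rolls → 16.01.02.02. Scheduled 20%. Cassovia agreement on 16.04: 16.01.02.02 not covered. → 20%.
Line D: printing paper → 16.02; uncoated → 16.02.01; in rolls → 16.02.01.01. Scheduled 4%. quota on 16.02.01 open → in-quota 7%; Cassovia agreement on 16.04: 16.02.01.01 not covered. → 7%.
Sum: 9% + 26% + 20% + 7% = 62%.

62%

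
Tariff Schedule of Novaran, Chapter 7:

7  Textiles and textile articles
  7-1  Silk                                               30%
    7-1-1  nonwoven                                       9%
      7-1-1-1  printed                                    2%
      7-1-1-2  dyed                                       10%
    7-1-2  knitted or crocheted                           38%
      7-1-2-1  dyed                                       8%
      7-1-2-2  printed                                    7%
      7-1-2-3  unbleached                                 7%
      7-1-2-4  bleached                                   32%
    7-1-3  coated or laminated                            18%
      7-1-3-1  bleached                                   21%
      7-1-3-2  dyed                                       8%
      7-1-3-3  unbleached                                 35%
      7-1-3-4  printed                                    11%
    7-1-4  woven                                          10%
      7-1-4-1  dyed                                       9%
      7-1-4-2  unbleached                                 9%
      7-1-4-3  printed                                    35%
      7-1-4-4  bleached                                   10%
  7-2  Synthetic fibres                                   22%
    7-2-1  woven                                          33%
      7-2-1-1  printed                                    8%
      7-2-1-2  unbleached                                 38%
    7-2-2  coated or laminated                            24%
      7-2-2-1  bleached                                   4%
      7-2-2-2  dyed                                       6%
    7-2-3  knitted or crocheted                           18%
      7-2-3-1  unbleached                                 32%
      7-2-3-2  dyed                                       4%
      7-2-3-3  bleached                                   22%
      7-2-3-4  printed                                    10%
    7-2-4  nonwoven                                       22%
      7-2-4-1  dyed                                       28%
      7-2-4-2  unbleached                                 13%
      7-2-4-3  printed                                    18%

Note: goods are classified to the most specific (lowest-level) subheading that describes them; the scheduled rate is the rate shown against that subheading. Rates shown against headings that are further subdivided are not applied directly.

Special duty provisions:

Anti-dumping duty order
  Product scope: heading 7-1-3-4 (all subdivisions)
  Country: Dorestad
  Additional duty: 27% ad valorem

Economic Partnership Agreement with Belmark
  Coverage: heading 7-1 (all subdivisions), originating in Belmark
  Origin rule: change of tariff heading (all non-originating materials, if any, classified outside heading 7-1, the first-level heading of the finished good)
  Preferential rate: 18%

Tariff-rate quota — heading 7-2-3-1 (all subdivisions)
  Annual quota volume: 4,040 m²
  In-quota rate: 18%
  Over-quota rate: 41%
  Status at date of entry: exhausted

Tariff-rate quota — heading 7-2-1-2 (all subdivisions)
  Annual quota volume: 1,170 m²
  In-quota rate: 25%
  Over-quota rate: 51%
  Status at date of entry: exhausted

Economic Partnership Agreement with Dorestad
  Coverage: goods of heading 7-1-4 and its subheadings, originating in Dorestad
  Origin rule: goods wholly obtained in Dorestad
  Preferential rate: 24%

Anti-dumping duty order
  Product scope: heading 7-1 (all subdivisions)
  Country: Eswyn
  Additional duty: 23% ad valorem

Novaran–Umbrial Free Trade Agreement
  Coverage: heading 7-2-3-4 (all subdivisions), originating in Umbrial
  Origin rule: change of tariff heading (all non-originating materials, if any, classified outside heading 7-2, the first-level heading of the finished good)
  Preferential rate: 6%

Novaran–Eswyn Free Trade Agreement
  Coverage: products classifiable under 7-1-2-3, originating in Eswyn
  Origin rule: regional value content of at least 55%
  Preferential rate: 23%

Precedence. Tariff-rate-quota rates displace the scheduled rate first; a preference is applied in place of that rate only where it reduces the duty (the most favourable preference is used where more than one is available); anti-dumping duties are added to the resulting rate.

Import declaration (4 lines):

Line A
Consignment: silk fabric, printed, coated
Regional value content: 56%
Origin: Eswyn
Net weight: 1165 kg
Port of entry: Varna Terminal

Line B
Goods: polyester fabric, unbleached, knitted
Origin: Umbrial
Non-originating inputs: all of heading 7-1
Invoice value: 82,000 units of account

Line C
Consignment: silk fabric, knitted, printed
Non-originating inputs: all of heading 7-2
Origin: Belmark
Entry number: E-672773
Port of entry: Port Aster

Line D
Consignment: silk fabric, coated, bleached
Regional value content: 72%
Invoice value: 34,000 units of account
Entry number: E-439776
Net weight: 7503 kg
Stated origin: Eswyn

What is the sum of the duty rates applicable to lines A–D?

Line A: silk → 7-1; coated → 7-1-3; printed → 7-1-3-4. Scheduled 11%. Eswyn agreement on 7-1-2-3: 7-1-3-4 not covered; anti-dumping (Eswyn, 7-1): +23%; total 11% + 23% = 34%. → 34%.
Line B: polyester → 7-2; knitted → 7-2-3; unbleached → 7-2-3-1. Scheduled 32%. quota on 7-2-3-1 exhausted → over-quota 41%; Umbrial agreement on 7-2-3-4: 7-2-3-1 not covered. → 41%.
Line C: silk → 7-1; knitted → 7-1-2; printed → 7-1-2-2. Scheduled 7%. Belmark agreement on 7-1: CTH met → 18% available; preference 18% not lower than 7% → no reduction. → 7%.
Line D: silk → 7-1; coated → 7-1-3; bleached → 7-1-3-1. Scheduled 21%. Eswyn agreement on 7-1-2-3: 7-1-3-1 not covered; anti-dumping (Eswyn, 7-1): +23%; total 21% + 23% = 44%. → 44%.
Sum: 34% + 41% + 7% + 44% = 126%.

126%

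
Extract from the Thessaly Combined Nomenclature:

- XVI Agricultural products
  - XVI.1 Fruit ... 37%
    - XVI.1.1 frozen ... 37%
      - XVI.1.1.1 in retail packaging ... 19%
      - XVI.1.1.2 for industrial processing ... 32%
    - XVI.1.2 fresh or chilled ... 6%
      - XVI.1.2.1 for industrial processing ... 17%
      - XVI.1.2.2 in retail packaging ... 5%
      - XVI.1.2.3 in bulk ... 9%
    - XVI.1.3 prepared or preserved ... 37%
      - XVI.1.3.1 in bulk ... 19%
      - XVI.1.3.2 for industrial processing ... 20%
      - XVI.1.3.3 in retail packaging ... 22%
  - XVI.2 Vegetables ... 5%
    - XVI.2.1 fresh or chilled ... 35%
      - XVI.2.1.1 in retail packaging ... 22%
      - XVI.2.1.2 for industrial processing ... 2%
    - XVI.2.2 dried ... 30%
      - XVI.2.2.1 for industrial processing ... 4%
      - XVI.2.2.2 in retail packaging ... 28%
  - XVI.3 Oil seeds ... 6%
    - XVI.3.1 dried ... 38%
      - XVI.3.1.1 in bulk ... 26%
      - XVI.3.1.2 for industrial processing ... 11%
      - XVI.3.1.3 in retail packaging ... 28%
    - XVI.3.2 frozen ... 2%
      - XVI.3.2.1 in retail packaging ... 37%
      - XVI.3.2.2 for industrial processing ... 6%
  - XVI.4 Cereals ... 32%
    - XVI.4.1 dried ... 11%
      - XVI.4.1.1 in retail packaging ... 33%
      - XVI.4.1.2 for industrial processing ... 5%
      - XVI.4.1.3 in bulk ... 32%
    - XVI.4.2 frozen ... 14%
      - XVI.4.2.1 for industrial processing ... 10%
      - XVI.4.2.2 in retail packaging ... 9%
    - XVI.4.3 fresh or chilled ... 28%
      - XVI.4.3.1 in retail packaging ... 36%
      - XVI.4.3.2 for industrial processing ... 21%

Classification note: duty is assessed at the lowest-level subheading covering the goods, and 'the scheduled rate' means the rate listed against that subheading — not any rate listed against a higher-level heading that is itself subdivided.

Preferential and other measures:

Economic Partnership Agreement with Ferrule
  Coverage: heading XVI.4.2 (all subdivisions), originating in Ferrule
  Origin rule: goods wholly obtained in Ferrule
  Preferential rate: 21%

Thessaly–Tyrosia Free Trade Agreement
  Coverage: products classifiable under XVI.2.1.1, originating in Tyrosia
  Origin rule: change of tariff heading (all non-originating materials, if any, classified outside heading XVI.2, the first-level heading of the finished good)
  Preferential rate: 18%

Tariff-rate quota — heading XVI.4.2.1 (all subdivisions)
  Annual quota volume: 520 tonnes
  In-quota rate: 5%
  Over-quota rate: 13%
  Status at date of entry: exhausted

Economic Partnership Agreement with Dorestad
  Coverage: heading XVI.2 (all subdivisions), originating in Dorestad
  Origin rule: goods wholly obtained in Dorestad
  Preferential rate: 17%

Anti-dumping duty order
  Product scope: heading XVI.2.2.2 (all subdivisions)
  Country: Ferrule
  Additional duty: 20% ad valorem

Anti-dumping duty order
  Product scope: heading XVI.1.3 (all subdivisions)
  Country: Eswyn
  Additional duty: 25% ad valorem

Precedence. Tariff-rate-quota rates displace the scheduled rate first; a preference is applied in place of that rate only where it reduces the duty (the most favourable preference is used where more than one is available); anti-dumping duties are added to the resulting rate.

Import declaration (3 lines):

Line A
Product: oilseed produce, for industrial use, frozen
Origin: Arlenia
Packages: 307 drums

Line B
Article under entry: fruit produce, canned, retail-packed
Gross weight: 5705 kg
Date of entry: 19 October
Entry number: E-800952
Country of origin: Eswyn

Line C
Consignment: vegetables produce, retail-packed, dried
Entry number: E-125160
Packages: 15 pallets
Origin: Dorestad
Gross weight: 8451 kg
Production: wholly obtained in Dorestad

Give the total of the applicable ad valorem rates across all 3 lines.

70%

Line A: oilseed → XVI.3; frozen → XVI.3.2; for industrial use → XVI.3.2.2. Scheduled 6%. No special measure applies. → 6%.
Line B: fruit → XVI.1; canned → XVI.1.3; retail-packed → XVI.1.3.3. Scheduled 22%. anti-dumping (Eswyn, XVI.1.3): +25%; total 22% + 25% = 47%. → 47%.
Line C: vegetables → XVI.2; dried → XVI.2.2; retail-packed → XVI.2.2.2. Scheduled 28%. Dorestad agreement on XVI.2: wholly obtained → 17% available; preferential 17%. → 17%.
Sum: 6% + 47% + 17% = 70%.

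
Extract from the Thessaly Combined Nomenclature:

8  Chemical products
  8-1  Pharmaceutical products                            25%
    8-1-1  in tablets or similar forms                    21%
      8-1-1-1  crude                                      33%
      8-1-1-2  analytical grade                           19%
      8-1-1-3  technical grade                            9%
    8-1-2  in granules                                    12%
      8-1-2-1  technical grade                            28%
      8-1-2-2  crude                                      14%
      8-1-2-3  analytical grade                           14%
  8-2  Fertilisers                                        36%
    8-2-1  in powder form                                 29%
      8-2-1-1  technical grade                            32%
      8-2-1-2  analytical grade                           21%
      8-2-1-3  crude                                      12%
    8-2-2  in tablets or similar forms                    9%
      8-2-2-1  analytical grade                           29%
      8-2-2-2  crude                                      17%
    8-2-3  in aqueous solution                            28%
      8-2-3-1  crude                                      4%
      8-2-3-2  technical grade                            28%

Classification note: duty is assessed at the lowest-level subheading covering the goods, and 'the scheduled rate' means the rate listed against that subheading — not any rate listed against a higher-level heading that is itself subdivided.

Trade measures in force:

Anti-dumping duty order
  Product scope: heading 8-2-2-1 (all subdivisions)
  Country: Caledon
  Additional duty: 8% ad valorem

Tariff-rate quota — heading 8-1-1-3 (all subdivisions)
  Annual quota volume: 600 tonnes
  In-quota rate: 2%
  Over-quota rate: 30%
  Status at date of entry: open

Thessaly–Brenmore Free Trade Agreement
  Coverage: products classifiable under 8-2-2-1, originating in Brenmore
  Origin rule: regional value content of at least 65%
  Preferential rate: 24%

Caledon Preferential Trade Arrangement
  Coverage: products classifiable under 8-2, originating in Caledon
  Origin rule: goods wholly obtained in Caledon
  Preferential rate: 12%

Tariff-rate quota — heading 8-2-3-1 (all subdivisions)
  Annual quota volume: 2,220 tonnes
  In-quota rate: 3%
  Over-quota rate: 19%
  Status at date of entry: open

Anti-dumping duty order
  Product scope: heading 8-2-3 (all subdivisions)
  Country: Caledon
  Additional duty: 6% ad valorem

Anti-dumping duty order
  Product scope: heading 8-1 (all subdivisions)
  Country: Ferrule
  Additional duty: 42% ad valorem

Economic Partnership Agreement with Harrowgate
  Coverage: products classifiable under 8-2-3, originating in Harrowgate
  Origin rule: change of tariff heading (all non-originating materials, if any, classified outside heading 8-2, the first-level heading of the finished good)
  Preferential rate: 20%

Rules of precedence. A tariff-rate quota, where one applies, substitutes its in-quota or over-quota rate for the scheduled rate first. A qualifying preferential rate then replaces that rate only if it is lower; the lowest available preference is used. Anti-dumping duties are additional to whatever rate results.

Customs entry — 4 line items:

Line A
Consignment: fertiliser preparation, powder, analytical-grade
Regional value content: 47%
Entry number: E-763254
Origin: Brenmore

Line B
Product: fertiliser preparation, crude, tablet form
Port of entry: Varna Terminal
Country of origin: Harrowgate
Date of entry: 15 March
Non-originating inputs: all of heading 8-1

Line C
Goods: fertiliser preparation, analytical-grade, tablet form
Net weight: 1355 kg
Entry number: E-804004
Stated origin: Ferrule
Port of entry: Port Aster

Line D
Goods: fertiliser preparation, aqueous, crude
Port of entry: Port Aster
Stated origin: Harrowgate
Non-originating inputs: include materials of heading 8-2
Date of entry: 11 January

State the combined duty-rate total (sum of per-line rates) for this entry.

Line A: fertiliser → 8-2; powder → 8-2-1; analytical-grade → 8-2-1-2. Scheduled 21%. Brenmore agreement on 8-2-2-1: 8-2-1-2 not covered. → 21%.
Line B: fertiliser → 8-2; tablet form → 8-2-2; crude → 8-2-2-2. Scheduled 17%. Harrowgate agreement on 8-2-3: 8-2-2-2 not covered. → 17%.
Line C: fertiliser → 8-2; tablet form → 8-2-2; analytical-grade → 8-2-2-1. Scheduled 29%. No special measure applies. → 29%.
Line D: fertiliser → 8-2; aqueous → 8-2-3; crude → 8-2-3-1. Scheduled 4%. quota on 8-2-3-1 open → in-quota 3%; Harrowgate agreement on 8-2-3: CTH not met. → 3%.
Sum: 21% + 17% + 29% + 3% = 70%.

70%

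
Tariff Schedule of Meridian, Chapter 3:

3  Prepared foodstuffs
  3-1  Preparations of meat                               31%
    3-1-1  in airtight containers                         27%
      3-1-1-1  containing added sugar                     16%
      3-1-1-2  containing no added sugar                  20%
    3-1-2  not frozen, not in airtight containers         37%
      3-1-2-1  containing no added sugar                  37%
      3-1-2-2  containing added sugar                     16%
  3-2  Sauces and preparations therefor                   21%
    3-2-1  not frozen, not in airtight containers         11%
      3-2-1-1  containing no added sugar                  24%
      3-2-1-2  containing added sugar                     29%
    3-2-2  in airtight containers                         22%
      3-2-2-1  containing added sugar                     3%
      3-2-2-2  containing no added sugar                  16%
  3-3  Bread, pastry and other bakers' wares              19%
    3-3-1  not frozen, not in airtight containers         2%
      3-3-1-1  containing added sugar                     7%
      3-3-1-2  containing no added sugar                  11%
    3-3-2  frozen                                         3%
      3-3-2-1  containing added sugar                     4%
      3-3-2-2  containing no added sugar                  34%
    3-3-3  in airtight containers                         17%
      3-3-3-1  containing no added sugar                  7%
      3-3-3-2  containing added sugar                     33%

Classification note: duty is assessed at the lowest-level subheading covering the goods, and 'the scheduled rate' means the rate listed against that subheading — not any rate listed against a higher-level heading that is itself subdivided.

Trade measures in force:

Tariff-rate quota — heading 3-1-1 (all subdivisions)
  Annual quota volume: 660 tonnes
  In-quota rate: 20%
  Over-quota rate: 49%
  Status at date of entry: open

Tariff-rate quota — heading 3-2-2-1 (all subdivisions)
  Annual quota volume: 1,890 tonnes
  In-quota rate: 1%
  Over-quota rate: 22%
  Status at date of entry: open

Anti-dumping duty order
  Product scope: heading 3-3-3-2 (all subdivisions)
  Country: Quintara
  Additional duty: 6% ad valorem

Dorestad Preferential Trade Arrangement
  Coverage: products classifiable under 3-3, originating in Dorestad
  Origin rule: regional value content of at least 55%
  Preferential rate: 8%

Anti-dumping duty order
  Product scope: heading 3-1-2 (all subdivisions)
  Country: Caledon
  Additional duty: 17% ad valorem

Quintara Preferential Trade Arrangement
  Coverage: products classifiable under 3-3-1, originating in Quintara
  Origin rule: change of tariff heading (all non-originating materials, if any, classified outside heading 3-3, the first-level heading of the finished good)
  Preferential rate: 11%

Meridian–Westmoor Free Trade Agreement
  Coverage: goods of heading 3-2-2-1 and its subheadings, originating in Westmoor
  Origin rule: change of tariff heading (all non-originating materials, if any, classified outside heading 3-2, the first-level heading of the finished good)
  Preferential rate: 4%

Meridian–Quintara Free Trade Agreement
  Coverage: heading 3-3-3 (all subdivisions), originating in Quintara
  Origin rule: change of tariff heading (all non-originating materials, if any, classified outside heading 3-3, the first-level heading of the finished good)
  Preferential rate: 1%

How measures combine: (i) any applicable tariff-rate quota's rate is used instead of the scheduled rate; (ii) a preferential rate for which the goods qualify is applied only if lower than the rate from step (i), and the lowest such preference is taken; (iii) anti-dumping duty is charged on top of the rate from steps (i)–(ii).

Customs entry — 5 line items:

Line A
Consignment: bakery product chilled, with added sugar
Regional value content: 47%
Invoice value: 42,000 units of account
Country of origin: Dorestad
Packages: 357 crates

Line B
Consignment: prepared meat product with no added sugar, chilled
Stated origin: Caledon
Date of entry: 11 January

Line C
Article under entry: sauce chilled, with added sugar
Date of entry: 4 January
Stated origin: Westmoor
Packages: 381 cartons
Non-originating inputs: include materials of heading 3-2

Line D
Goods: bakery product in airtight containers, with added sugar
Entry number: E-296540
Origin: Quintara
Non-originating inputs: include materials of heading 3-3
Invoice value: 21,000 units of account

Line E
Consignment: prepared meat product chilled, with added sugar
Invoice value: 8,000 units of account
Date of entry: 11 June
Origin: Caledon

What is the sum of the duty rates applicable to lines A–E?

162%

Line A: bakery product → 3-3; chilled → 3-3-1; with added sugar → 3-3-1-1. Scheduled 7%. Dorestad agreement on 3-3: RVC < 55%. → 7%.
Line B: prepared meat product → 3-1; chilled → 3-1-2; with no added sugar → 3-1-2-1. Scheduled 37%. anti-dumping (Caledon, 3-1-2): +17%; total 37% + 17% = 54%. → 54%.
Line C: sauce → 3-2; chilled → 3-2-1; with added sugar → 3-2-1-2. Scheduled 29%. Westmoor agreement on 3-2-2-1: 3-2-1-2 not covered. → 29%.
Line D: bakery product → 3-3; in airtight containers → 3-3-3; with added sugar → 3-3-3-2. Scheduled 33%. Quintara agreement on 3-3-1: 3-3-3-2 not covered; Quintara agreement on 3-3-3: CTH not met; anti-dumping (Quintara, 3-3-3-2): +6%; total 33% + 6% = 39%. → 39%.
Line E: prepared meat product → 3-1; chilled → 3-1-2; with added sugar → 3-1-2-2. Scheduled 16%. anti-dumping (Caledon, 3-1-2): +17%; total 16% + 17% = 33%. → 33%.
Sum: 7% + 54% + 29% + 39% + 33% = 162%.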